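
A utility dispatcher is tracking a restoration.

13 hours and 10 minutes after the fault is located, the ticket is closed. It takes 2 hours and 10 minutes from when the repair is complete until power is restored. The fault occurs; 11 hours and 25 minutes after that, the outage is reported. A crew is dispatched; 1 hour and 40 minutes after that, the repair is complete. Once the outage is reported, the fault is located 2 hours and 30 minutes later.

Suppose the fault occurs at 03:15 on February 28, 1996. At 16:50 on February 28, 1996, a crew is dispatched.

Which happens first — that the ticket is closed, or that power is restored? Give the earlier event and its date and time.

Power is restored — 20:40 on February 28, 1996

The fault occurs: 03:15 Feb 28, 1996.
The outage is reported: 03:15 Feb 28, 1996 + 11h25m = 14:40 Feb 28, 1996.
The fault is located: 14:40 Feb 28, 1996 + 2h30m = 17:10 Feb 28, 1996.
The ticket is closed: 17:10 Feb 28, 1996 + 13h10m = 06:20 Feb 29, 1996.
A crew is dispatched: 16:50 Feb 28, 1996.
The repair is complete: 16:50 Feb 28, 1996 + 1h40m = 18:30 Feb 28, 1996.
Power is restored: 18:30 Feb 28, 1996 + 2h10m = 20:40 Feb 28, 1996.
Comparing: the ticket is closed at 06:20 Feb 29, 1996 vs power is restored at 20:40 Feb 28, 1996. Earlier: power is restored.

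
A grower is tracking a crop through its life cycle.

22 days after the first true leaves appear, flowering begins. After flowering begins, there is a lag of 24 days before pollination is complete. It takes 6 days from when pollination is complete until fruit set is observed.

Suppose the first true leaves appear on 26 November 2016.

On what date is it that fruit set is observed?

17 January 2017

The first true leaves appear: Nov 26, 2016.
Flowering begins: Nov 26, 2016 + 22 days = Dec 18, 2016.
Pollination is complete: Dec 18, 2016 + 24 days = Jan 11, 2017.
Fruit set is observed: Jan 11, 2017 + 6 days = Jan 17, 2017.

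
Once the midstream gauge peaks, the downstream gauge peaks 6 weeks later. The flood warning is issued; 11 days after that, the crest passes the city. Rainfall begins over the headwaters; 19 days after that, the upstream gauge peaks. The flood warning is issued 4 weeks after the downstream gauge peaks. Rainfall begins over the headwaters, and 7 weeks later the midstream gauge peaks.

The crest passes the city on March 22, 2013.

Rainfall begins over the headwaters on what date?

The crest passes the city: Mar 22, 2013.
The flood warning is issued: Mar 22, 2013 − 11 days = Mar 11, 2013.
The downstream gauge peaks: Mar 11, 2013 − 4 weeks = Feb 11, 2013.
The midstream gauge peaks: Feb 11, 2013 − 6 weeks = Dec 31, 2012.
Rainfall begins over the headwaters: Dec 31, 2012 − 7 weeks = Nov 12, 2012.

November 12, 2012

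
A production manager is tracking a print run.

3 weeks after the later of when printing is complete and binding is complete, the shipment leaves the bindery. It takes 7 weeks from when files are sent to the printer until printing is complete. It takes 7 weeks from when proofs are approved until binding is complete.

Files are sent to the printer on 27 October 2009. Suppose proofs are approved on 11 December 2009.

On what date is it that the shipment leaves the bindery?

19 February 2010

Files are sent to the printer: Oct 27, 2009.
Printing is complete: Oct 27, 2009 + 7 weeks = Dec 15, 2009.
Proofs are approved: Dec 11, 2009.
Binding is complete: Dec 11, 2009 + 7 weeks = Jan 29, 2010.
Both prerequisites met — printing is complete (Dec 15, 2009), binding is complete (Jan 29, 2010); the later is Jan 29, 2010.
The shipment leaves the bindery: Jan 29, 2010 + 3 weeks = Feb 19, 2010.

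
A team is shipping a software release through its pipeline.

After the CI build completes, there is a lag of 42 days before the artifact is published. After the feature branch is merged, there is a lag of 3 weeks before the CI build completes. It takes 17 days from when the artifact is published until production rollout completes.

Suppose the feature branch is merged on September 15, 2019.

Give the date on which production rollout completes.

December 4, 2019

The feature branch is merged: Sep 15, 2019.
The CI build completes: Sep 15, 2019 + 3 weeks = Oct 6, 2019.
The artifact is published: Oct 6, 2019 + 42 days = Nov 17, 2019.
Production rollout completes: Nov 17, 2019 + 17 days = Dec 4, 2019.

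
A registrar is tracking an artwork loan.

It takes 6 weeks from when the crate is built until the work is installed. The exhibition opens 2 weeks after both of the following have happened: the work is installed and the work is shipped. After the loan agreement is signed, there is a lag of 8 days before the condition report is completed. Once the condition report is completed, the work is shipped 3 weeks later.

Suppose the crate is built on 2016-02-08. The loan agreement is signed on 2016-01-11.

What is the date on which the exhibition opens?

The crate is built: Feb 8, 2016.
The work is installed: Feb 8, 2016 + 6 weeks = Mar 21, 2016.
The loan agreement is signed: Jan 11, 2016.
The condition report is completed: Jan 11, 2016 + 8 days = Jan 19, 2016.
The work is shipped: Jan 19, 2016 + 3 weeks = Feb 9, 2016.
Both prerequisites met — the work is installed (Mar 21, 2016), the work is shipped (Feb 9, 2016); the later is Mar 21, 2016.
The exhibition opens: Mar 21, 2016 + 2 weeks = Apr 4, 2016.

2016-04-04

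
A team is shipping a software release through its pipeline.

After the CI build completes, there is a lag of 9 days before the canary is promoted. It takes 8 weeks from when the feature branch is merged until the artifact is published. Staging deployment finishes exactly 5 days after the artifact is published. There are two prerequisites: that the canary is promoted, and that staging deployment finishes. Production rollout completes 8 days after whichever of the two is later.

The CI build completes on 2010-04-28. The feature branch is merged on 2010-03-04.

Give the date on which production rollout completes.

2010-05-15

The CI build completes: Apr 28, 2010.
The canary is promoted: Apr 28, 2010 + 9 days = May 7, 2010.
The feature branch is merged: Mar 4, 2010.
The artifact is published: Mar 4, 2010 + 8 weeks = Apr 29, 2010.
Staging deployment finishes: Apr 29, 2010 + 5 days = May 4, 2010.
Both prerequisites met — the canary is promoted (May 7, 2010), staging deployment finishes (May 4, 2010); the later is May 7, 2010.
Production rollout completes: May 7, 2010 + 8 days = May 15, 2010.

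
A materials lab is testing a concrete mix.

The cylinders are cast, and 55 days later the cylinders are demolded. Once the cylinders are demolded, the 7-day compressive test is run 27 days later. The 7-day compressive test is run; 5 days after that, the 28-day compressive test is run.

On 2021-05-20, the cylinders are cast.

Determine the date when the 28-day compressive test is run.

The cylinders are cast: May 20, 2021.
The cylinders are demolded: May 20, 2021 + 55 days = Jul 14, 2021.
The 7-day compressive test is run: Jul 14, 2021 + 27 days = Aug 10, 2021.
The 28-day compressive test is run: Aug 10, 2021 + 5 days = Aug 15, 2021.

2021-08-15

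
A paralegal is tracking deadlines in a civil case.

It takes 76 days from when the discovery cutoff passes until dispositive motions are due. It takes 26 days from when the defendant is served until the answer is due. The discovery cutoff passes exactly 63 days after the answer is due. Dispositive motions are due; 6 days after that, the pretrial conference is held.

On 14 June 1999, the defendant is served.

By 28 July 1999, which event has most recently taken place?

The answer is due

The defendant is served: Jun 14, 1999.
The answer is due: Jun 14, 1999 + 26 days = Jul 10, 1999.
The discovery cutoff passes: Jul 10, 1999 + 63 days = Sep 11, 1999.
Dispositive motions are due: Sep 11, 1999 + 76 days = Nov 26, 1999.
The pretrial conference is held: Nov 26, 1999 + 6 days = Dec 2, 1999.
Jul 28, 1999 falls between when the answer is due (Jul 10, 1999) and when the discovery cutoff passes (Sep 11, 1999).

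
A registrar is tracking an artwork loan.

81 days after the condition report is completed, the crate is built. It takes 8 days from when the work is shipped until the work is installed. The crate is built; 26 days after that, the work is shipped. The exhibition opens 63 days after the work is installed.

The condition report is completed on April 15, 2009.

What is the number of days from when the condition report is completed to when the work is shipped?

107 days

Causal path: the condition report is completed → the crate is built → the work is shipped.
Total delay along the path: 81 + 26 = 107 days.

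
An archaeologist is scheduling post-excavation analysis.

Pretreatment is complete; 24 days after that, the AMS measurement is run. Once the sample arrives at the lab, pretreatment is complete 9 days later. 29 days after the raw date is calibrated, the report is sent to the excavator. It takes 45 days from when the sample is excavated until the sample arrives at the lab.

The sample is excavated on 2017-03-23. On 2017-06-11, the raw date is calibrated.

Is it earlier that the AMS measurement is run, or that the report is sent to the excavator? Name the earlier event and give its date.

The sample is excavated: Mar 23, 2017.
The sample arrives at the lab: Mar 23, 2017 + 45 days = May 7, 2017.
Pretreatment is complete: May 7, 2017 + 9 days = May 16, 2017.
The AMS measurement is run: May 16, 2017 + 24 days = Jun 9, 2017.
The raw date is calibrated: Jun 11, 2017.
The report is sent to the excavator: Jun 11, 2017 + 29 days = Jul 10, 2017.
Comparing: the AMS measurement is run on Jun 9, 2017 vs the report is sent to the excavator on Jul 10, 2017. Earlier: the AMS measurement is run.

The AMS measurement is run — 2017-06-09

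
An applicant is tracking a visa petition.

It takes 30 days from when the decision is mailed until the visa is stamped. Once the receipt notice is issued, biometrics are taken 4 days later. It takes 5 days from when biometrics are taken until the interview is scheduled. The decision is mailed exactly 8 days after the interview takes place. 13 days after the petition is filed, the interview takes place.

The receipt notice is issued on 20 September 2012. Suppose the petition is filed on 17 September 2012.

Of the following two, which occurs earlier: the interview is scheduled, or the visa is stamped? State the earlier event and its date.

The receipt notice is issued: Sep 20, 2012.
Biometrics are taken: Sep 20, 2012 + 4 days = Sep 24, 2012.
The interview is scheduled: Sep 24, 2012 + 5 days = Sep 29, 2012.
The petition is filed: Sep 17, 2012.
The interview takes place: Sep 17, 2012 + 13 days = Sep 30, 2012.
The decision is mailed: Sep 30, 2012 + 8 days = Oct 8, 2012.
The visa is stamped: Oct 8, 2012 + 30 days = Nov 7, 2012.
Comparing: the interview is scheduled on Sep 29, 2012 vs the visa is stamped on Nov 7, 2012. Earlier: the interview is scheduled.

The interview is scheduled — 29 September 2012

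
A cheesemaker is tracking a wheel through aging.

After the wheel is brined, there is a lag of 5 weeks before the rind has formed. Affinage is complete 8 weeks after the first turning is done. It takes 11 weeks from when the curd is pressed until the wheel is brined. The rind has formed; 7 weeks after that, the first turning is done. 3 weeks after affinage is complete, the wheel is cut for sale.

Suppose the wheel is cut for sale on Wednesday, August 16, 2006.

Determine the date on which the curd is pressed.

Wednesday, December 21, 2005

The wheel is cut for sale: Aug 16, 2006.
Affinage is complete: Aug 16, 2006 − 3 weeks = Jul 26, 2006.
The first turning is done: Jul 26, 2006 − 8 weeks = May 31, 2006.
The rind has formed: May 31, 2006 − 7 weeks = Apr 12, 2006.
The wheel is brined: Apr 12, 2006 − 5 weeks = Mar 8, 2006.
The curd is pressed: Mar 8, 2006 − 11 weeks = Dec 21, 2005.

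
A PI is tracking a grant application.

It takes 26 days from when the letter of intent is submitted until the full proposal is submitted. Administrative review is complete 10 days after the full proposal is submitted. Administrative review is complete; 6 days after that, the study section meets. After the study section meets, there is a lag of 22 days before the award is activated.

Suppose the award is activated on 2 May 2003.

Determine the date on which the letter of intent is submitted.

The award is activated: May 2, 2003.
The study section meets: May 2, 2003 − 22 days = Apr 10, 2003.
Administrative review is complete: Apr 10, 2003 − 6 days = Apr 4, 2003.
The full proposal is submitted: Apr 4, 2003 − 10 days = Mar 25, 2003.
The letter of intent is submitted: Mar 25, 2003 − 26 days = Feb 27, 2003.

27 February 2003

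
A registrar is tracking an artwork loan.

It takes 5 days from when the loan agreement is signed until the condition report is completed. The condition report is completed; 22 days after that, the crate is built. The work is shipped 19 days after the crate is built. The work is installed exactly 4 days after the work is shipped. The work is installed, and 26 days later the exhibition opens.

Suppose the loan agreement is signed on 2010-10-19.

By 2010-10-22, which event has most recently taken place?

The loan agreement is signed

The loan agreement is signed: Oct 19, 2010.
The condition report is completed: Oct 19, 2010 + 5 days = Oct 24, 2010.
The crate is built: Oct 24, 2010 + 22 days = Nov 15, 2010.
The work is shipped: Nov 15, 2010 + 19 days = Dec 4, 2010.
The work is installed: Dec 4, 2010 + 4 days = Dec 8, 2010.
The exhibition opens: Dec 8, 2010 + 26 days = Jan 3, 2011.
Oct 22, 2010 falls between when the loan agreement is signed (Oct 19, 2010) and when the condition report is completed (Oct 24, 2010).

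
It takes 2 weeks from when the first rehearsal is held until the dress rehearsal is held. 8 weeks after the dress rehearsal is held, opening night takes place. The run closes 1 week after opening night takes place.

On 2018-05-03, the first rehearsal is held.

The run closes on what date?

2018-07-19

The first rehearsal is held: May 3, 2018.
The dress rehearsal is held: May 3, 2018 + 2 weeks = May 17, 2018.
Opening night takes place: May 17, 2018 + 8 weeks = Jul 12, 2018.
The run closes: Jul 12, 2018 + 1 week = Jul 19, 2018.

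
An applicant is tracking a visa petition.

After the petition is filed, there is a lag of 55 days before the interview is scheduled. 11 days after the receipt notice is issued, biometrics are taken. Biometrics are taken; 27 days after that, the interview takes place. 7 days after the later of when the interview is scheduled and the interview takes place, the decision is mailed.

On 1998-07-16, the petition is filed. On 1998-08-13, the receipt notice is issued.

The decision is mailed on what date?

The petition is filed: Jul 16, 1998.
The interview is scheduled: Jul 16, 1998 + 55 days = Sep 9, 1998.
The receipt notice is issued: Aug 13, 1998.
Biometrics are taken: Aug 13, 1998 + 11 days = Aug 24, 1998.
The interview takes place: Aug 24, 1998 + 27 days = Sep 20, 1998.
Both prerequisites met — the interview is scheduled (Sep 9, 1998), the interview takes place (Sep 20, 1998); the later is Sep 20, 1998.
The decision is mailed: Sep 20, 1998 + 7 days = Sep 27, 1998.

1998-09-27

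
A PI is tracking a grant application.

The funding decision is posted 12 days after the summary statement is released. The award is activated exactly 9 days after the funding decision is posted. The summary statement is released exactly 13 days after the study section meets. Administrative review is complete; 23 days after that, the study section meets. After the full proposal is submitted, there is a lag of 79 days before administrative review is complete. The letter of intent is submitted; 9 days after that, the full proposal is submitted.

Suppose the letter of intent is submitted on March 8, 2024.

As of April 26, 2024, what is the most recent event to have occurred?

The letter of intent is submitted: Mar 8, 2024.
The full proposal is submitted: Mar 8, 2024 + 9 days = Mar 17, 2024.
Administrative review is complete: Mar 17, 2024 + 79 days = Jun 4, 2024.
The study section meets: Jun 4, 2024 + 23 days = Jun 27, 2024.
The summary statement is released: Jun 27, 2024 + 13 days = Jul 10, 2024.
The funding decision is posted: Jul 10, 2024 + 12 days = Jul 22, 2024.
The award is activated: Jul 22, 2024 + 9 days = Jul 31, 2024.
Apr 26, 2024 falls between when the full proposal is submitted (Mar 17, 2024) and when administrative review is complete (Jun 4, 2024).

The full proposal is submitted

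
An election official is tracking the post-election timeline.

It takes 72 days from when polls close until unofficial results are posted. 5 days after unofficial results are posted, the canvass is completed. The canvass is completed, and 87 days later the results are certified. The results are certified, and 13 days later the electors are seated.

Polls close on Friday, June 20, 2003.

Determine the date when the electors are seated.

Sunday, December 14, 2003

Polls close: Jun 20, 2003.
Unofficial results are posted: Jun 20, 2003 + 72 days = Aug 31, 2003.
The canvass is completed: Aug 31, 2003 + 5 days = Sep 5, 2003.
The results are certified: Sep 5, 2003 + 87 days = Dec 1, 2003.
The electors are seated: Dec 1, 2003 + 13 days = Dec 14, 2003.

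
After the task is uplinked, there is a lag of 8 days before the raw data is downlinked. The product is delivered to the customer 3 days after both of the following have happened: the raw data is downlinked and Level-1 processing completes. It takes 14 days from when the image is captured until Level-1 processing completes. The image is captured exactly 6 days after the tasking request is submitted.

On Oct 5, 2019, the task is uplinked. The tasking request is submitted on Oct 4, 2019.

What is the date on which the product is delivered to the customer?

The task is uplinked: Oct 5, 2019.
The raw data is downlinked: Oct 5, 2019 + 8 days = Oct 13, 2019.
The tasking request is submitted: Oct 4, 2019.
The image is captured: Oct 4, 2019 + 6 days = Oct 10, 2019.
Level-1 processing completes: Oct 10, 2019 + 14 days = Oct 24, 2019.
Both prerequisites met — the raw data is downlinked (Oct 13, 2019), Level-1 processing completes (Oct 24, 2019); the later is Oct 24, 2019.
The product is delivered to the customer: Oct 24, 2019 + 3 days = Oct 27, 2019.

Oct 27, 2019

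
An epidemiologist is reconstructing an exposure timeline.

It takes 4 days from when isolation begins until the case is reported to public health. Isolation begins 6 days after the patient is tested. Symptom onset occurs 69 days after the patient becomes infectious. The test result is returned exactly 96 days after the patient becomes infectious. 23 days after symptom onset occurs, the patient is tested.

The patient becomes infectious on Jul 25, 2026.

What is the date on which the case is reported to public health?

Nov 4, 2026

The patient becomes infectious: Jul 25, 2026.
Symptom onset occurs: Jul 25, 2026 + 69 days = Oct 2, 2026.
The patient is tested: Oct 2, 2026 + 23 days = Oct 25, 2026.
Isolation begins: Oct 25, 2026 + 6 days = Oct 31, 2026.
The case is reported to public health: Oct 31, 2026 + 4 days = Nov 4, 2026.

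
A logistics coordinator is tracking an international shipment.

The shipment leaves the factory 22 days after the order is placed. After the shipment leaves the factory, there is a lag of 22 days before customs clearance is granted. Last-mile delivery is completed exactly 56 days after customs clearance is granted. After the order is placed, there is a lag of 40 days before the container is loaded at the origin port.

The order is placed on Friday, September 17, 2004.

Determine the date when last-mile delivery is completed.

Sunday, December 26, 2004

The order is placed: Sep 17, 2004.
The shipment leaves the factory: Sep 17, 2004 + 22 days = Oct 9, 2004.
Customs clearance is granted: Oct 9, 2004 + 22 days = Oct 31, 2004.
Last-mile delivery is completed: Oct 31, 2004 + 56 days = Dec 26, 2004.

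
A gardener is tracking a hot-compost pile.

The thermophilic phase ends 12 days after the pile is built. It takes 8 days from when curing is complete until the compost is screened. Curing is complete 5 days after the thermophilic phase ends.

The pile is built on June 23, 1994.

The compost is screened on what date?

The pile is built: Jun 23, 1994.
The thermophilic phase ends: Jun 23, 1994 + 12 days = Jul 5, 1994.
Curing is complete: Jul 5, 1994 + 5 days = Jul 10, 1994.
The compost is screened: Jul 10, 1994 + 8 days = Jul 18, 1994.

July 18, 1994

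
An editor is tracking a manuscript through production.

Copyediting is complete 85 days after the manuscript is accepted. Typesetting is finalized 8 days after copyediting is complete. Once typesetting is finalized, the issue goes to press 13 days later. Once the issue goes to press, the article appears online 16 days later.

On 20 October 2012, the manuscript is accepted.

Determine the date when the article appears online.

The manuscript is accepted: Oct 20, 2012.
Copyediting is complete: Oct 20, 2012 + 85 days = Jan 13, 2013.
Typesetting is finalized: Jan 13, 2013 + 8 days = Jan 21, 2013.
The issue goes to press: Jan 21, 2013 + 13 days = Feb 3, 2013.
The article appears online: Feb 3, 2013 + 16 days = Feb 19, 2013.

19 February 2013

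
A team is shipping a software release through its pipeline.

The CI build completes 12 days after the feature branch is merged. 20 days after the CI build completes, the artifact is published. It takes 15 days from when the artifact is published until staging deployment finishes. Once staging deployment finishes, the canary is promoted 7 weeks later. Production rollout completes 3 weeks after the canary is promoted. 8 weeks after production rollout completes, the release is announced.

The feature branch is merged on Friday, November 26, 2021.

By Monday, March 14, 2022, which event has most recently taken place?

The canary is promoted

The feature branch is merged: Nov 26, 2021.
The CI build completes: Nov 26, 2021 + 12 days = Dec 8, 2021.
The artifact is published: Dec 8, 2021 + 20 days = Dec 28, 2021.
Staging deployment finishes: Dec 28, 2021 + 15 days = Jan 12, 2022.
The canary is promoted: Jan 12, 2022 + 7 weeks = Mar 2, 2022.
Production rollout completes: Mar 2, 2022 + 3 weeks = Mar 23, 2022.
The release is announced: Mar 23, 2022 + 8 weeks = May 18, 2022.
Mar 14, 2022 falls between when the canary is promoted (Mar 2, 2022) and when production rollout completes (Mar 23, 2022).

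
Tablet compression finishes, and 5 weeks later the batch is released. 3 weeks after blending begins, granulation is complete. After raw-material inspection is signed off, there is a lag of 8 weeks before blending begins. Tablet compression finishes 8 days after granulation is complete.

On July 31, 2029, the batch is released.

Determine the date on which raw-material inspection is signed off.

The batch is released: Jul 31, 2029.
Tablet compression finishes: Jul 31, 2029 − 5 weeks = Jun 26, 2029.
Granulation is complete: Jun 26, 2029 − 8 days = Jun 18, 2029.
Blending begins: Jun 18, 2029 − 3 weeks = May 28, 2029.
Raw-material inspection is signed off: May 28, 2029 − 8 weeks = Apr 2, 2029.

April 2, 2029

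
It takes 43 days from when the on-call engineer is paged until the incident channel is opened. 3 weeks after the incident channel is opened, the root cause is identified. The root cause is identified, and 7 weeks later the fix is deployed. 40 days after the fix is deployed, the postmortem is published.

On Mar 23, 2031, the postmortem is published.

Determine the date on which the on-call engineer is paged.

The postmortem is published: Mar 23, 2031.
The fix is deployed: Mar 23, 2031 − 40 days = Feb 11, 2031.
The root cause is identified: Feb 11, 2031 − 7 weeks = Dec 24, 2030.
The incident channel is opened: Dec 24, 2030 − 3 weeks = Dec 3, 2030.
The on-call engineer is paged: Dec 3, 2030 − 43 days = Oct 21, 2030.

Oct 21, 2030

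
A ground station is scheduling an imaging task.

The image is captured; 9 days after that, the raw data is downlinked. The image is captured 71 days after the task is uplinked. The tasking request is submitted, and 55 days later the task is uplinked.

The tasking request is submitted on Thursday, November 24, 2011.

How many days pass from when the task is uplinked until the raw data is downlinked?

Causal path: the task is uplinked → the image is captured → the raw data is downlinked.
Total delay along the path: 71 + 9 = 80 days.

80 days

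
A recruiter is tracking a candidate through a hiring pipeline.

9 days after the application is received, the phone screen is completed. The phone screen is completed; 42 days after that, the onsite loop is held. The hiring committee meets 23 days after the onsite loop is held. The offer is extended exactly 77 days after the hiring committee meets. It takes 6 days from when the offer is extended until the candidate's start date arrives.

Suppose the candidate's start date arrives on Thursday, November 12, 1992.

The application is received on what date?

The candidate's start date arrives: Nov 12, 1992.
The offer is extended: Nov 12, 1992 − 6 days = Nov 6, 1992.
The hiring committee meets: Nov 6, 1992 − 77 days = Aug 21, 1992.
The onsite loop is held: Aug 21, 1992 − 23 days = Jul 29, 1992.
The phone screen is completed: Jul 29, 1992 − 42 days = Jun 17, 1992.
The application is received: Jun 17, 1992 − 9 days = Jun 8, 1992.

Monday, June 8, 1992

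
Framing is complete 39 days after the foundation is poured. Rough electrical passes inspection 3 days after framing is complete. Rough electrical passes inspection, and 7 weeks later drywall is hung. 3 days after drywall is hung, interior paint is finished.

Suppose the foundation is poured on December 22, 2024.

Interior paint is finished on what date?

The foundation is poured: Dec 22, 2024.
Framing is complete: Dec 22, 2024 + 39 days = Jan 30, 2025.
Rough electrical passes inspection: Jan 30, 2025 + 3 days = Feb 2, 2025.
Drywall is hung: Feb 2, 2025 + 7 weeks = Mar 23, 2025.
Interior paint is finished: Mar 23, 2025 + 3 days = Mar 26, 2025.

March 26, 2025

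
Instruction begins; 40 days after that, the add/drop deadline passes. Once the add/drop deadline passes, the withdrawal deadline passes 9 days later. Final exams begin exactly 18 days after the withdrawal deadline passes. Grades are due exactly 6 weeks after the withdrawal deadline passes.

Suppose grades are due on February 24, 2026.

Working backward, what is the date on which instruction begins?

Grades are due: Feb 24, 2026.
The withdrawal deadline passes: Feb 24, 2026 − 6 weeks = Jan 13, 2026.
The add/drop deadline passes: Jan 13, 2026 − 9 days = Jan 4, 2026.
Instruction begins: Jan 4, 2026 − 40 days = Nov 25, 2025.

November 25, 2025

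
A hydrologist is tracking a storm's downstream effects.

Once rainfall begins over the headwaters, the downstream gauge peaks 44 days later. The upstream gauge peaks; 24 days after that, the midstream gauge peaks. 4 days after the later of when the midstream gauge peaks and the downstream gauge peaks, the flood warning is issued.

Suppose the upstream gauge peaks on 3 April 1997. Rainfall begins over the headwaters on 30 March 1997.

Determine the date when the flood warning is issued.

The upstream gauge peaks: Apr 3, 1997.
The midstream gauge peaks: Apr 3, 1997 + 24 days = Apr 27, 1997.
Rainfall begins over the headwaters: Mar 30, 1997.
The downstream gauge peaks: Mar 30, 1997 + 44 days = May 13, 1997.
Both prerequisites met — the midstream gauge peaks (Apr 27, 1997), the downstream gauge peaks (May 13, 1997); the later is May 13, 1997.
The flood warning is issued: May 13, 1997 + 4 days = May 17, 1997.

17 May 1997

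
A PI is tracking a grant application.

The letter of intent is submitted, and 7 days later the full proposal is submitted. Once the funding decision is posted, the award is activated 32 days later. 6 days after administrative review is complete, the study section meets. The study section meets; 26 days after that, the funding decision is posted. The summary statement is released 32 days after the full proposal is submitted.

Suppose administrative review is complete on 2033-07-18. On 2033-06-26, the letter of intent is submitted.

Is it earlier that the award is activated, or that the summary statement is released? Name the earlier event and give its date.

The summary statement is released — 2033-08-04

Administrative review is complete: Jul 18, 2033.
The study section meets: Jul 18, 2033 + 6 days = Jul 24, 2033.
The funding decision is posted: Jul 24, 2033 + 26 days = Aug 19, 2033.
The award is activated: Aug 19, 2033 + 32 days = Sep 20, 2033.
The letter of intent is submitted: Jun 26, 2033.
The full proposal is submitted: Jun 26, 2033 + 7 days = Jul 3, 2033.
The summary statement is released: Jul 3, 2033 + 32 days = Aug 4, 2033.
Comparing: the award is activated on Sep 20, 2033 vs the summary statement is released on Aug 4, 2033. Earlier: the summary statement is released.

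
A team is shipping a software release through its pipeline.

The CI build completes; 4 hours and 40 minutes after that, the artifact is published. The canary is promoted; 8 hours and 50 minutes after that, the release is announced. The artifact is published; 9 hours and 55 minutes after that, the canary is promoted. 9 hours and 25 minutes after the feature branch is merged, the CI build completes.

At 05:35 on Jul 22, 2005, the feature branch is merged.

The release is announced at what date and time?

The feature branch is merged: 05:35 Jul 22, 2005.
The CI build completes: 05:35 Jul 22, 2005 + 9h25m = 15:00 Jul 22, 2005.
The artifact is published: 15:00 Jul 22, 2005 + 4h40m = 19:40 Jul 22, 2005.
The canary is promoted: 19:40 Jul 22, 2005 + 9h55m = 05:35 Jul 23, 2005.
The release is announced: 05:35 Jul 23, 2005 + 8h50m = 14:25 Jul 23, 2005.

14:25 on Jul 23, 2005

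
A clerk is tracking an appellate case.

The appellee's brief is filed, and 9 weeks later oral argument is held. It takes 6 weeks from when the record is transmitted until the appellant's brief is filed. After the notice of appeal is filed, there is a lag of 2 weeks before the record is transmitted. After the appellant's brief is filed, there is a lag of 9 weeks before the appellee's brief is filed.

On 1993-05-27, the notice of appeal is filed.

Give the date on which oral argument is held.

1993-11-25

The notice of appeal is filed: May 27, 1993.
The record is transmitted: May 27, 1993 + 2 weeks = Jun 10, 1993.
The appellant's brief is filed: Jun 10, 1993 + 6 weeks = Jul 22, 1993.
The appellee's brief is filed: Jul 22, 1993 + 9 weeks = Sep 23, 1993.
Oral argument is held: Sep 23, 1993 + 9 weeks = Nov 25, 1993.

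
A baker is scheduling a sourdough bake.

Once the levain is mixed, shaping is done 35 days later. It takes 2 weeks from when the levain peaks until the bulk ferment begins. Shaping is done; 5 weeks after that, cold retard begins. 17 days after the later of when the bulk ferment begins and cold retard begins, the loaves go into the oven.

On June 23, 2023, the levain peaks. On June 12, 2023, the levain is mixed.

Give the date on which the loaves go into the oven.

The levain peaks: Jun 23, 2023.
The bulk ferment begins: Jun 23, 2023 + 2 weeks = Jul 7, 2023.
The levain is mixed: Jun 12, 2023.
Shaping is done: Jun 12, 2023 + 35 days = Jul 17, 2023.
Cold retard begins: Jul 17, 2023 + 5 weeks = Aug 21, 2023.
Both prerequisites met — the bulk ferment begins (Jul 7, 2023), cold retard begins (Aug 21, 2023); the later is Aug 21, 2023.
The loaves go into the oven: Aug 21, 2023 + 17 days = Sep 7, 2023.

September 7, 2023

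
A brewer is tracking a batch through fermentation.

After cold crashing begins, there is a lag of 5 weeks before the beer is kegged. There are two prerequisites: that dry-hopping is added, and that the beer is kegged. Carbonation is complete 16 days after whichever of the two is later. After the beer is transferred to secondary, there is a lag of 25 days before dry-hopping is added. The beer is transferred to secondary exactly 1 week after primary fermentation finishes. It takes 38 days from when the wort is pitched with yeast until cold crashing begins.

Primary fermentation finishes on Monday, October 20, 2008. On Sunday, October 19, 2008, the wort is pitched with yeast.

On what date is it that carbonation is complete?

Primary fermentation finishes: Oct 20, 2008.
The beer is transferred to secondary: Oct 20, 2008 + 1 week = Oct 27, 2008.
Dry-hopping is added: Oct 27, 2008 + 25 days = Nov 21, 2008.
The wort is pitched with yeast: Oct 19, 2008.
Cold crashing begins: Oct 19, 2008 + 38 days = Nov 26, 2008.
The beer is kegged: Nov 26, 2008 + 5 weeks = Dec 31, 2008.
Both prerequisites met — dry-hopping is added (Nov 21, 2008), the beer is kegged (Dec 31, 2008); the later is Dec 31, 2008.
Carbonation is complete: Dec 31, 2008 + 16 days = Jan 16, 2009.

Friday, January 16, 2009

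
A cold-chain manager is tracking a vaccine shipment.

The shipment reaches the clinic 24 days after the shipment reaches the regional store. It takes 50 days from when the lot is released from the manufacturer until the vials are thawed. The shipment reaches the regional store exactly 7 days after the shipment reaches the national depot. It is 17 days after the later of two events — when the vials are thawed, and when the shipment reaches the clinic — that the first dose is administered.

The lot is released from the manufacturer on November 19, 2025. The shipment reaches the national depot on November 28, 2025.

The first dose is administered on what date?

The lot is released from the manufacturer: Nov 19, 2025.
The vials are thawed: Nov 19, 2025 + 50 days = Jan 8, 2026.
The shipment reaches the national depot: Nov 28, 2025.
The shipment reaches the regional store: Nov 28, 2025 + 7 days = Dec 5, 2025.
The shipment reaches the clinic: Dec 5, 2025 + 24 days = Dec 29, 2025.
Both prerequisites met — the vials are thawed (Jan 8, 2026), the shipment reaches the clinic (Dec 29, 2025); the later is Jan 8, 2026.
The first dose is administered: Jan 8, 2026 + 17 days = Jan 25, 2026.

January 25, 2026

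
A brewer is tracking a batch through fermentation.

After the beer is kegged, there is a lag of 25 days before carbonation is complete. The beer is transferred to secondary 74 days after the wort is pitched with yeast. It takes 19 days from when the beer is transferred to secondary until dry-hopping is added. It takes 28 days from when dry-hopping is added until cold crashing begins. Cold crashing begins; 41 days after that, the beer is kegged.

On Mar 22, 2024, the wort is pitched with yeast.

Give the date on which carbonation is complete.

The wort is pitched with yeast: Mar 22, 2024.
The beer is transferred to secondary: Mar 22, 2024 + 74 days = Jun 4, 2024.
Dry-hopping is added: Jun 4, 2024 + 19 days = Jun 23, 2024.
Cold crashing begins: Jun 23, 2024 + 28 days = Jul 21, 2024.
The beer is kegged: Jul 21, 2024 + 41 days = Aug 31, 2024.
Carbonation is complete: Aug 31, 2024 + 25 days = Sep 25, 2024.

Sep 25, 2024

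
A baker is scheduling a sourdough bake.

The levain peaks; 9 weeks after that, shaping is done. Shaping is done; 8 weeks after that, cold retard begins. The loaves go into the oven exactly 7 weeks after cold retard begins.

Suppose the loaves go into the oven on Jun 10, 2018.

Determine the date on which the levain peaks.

The loaves go into the oven: Jun 10, 2018.
Cold retard begins: Jun 10, 2018 − 7 weeks = Apr 22, 2018.
Shaping is done: Apr 22, 2018 − 8 weeks = Feb 25, 2018.
The levain peaks: Feb 25, 2018 − 9 weeks = Dec 24, 2017.

Dec 24, 2017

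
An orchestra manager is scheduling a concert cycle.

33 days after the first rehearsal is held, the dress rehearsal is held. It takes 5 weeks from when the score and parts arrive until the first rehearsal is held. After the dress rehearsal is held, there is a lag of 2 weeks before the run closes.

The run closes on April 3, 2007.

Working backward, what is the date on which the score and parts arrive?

The run closes: Apr 3, 2007.
The dress rehearsal is held: Apr 3, 2007 − 2 weeks = Mar 20, 2007.
The first rehearsal is held: Mar 20, 2007 − 33 days = Feb 15, 2007.
The score and parts arrive: Feb 15, 2007 − 5 weeks = Jan 11, 2007.

January 11, 2007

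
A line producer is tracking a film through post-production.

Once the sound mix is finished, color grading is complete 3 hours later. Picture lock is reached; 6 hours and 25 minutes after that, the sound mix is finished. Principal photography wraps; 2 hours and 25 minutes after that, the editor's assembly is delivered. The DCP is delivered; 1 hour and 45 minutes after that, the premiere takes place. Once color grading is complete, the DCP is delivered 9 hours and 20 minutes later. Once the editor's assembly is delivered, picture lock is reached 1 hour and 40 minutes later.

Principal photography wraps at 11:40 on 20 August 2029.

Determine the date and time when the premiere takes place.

Principal photography wraps: 11:40 Aug 20, 2029.
The editor's assembly is delivered: 11:40 Aug 20, 2029 + 2h25m = 14:05 Aug 20, 2029.
Picture lock is reached: 14:05 Aug 20, 2029 + 1h40m = 15:45 Aug 20, 2029.
The sound mix is finished: 15:45 Aug 20, 2029 + 6h25m = 22:10 Aug 20, 2029.
Color grading is complete: 22:10 Aug 20, 2029 + 3h = 01:10 Aug 21, 2029.
The DCP is delivered: 01:10 Aug 21, 2029 + 9h20m = 10:30 Aug 21, 2029.
The premiere takes place: 10:30 Aug 21, 2029 + 1h45m = 12:15 Aug 21, 2029.

12:15 on 21 August 2029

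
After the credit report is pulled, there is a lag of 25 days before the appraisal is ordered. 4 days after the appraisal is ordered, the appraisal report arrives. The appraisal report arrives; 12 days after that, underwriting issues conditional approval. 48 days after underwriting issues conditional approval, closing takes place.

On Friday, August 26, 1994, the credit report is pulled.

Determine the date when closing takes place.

The credit report is pulled: Aug 26, 1994.
The appraisal is ordered: Aug 26, 1994 + 25 days = Sep 20, 1994.
The appraisal report arrives: Sep 20, 1994 + 4 days = Sep 24, 1994.
Underwriting issues conditional approval: Sep 24, 1994 + 12 days = Oct 6, 1994.
Closing takes place: Oct 6, 1994 + 48 days = Nov 23, 1994.

Wednesday, November 23, 1994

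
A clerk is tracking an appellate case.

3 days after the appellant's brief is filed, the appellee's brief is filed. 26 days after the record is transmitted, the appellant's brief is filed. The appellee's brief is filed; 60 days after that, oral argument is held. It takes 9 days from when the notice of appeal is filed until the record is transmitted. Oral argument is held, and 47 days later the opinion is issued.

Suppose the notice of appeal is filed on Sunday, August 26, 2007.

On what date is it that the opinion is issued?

The notice of appeal is filed: Aug 26, 2007.
The record is transmitted: Aug 26, 2007 + 9 days = Sep 4, 2007.
The appellant's brief is filed: Sep 4, 2007 + 26 days = Sep 30, 2007.
The appellee's brief is filed: Sep 30, 2007 + 3 days = Oct 3, 2007.
Oral argument is held: Oct 3, 2007 + 60 days = Dec 2, 2007.
The opinion is issued: Dec 2, 2007 + 47 days = Jan 18, 2008.

Friday, January 18, 2008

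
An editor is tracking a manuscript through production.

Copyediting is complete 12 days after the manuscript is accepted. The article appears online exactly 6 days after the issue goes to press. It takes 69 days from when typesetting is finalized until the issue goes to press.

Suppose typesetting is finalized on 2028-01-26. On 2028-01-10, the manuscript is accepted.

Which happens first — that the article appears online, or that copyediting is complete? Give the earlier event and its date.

Typesetting is finalized: Jan 26, 2028.
The issue goes to press: Jan 26, 2028 + 69 days = Apr 4, 2028.
The article appears online: Apr 4, 2028 + 6 days = Apr 10, 2028.
The manuscript is accepted: Jan 10, 2028.
Copyediting is complete: Jan 10, 2028 + 12 days = Jan 22, 2028.
Comparing: the article appears online on Apr 10, 2028 vs copyediting is complete on Jan 22, 2028. Earlier: copyediting is complete.

Copyediting is complete — 2028-01-22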